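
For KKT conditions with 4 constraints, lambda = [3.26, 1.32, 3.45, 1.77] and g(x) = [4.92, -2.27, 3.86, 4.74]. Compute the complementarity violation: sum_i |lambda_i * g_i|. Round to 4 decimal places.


KKT complementary slackness check:
lambda_1 * g_1 = 3.26 * 4.92 = 16.0392
lambda_2 * g_2 = 1.32 * -2.27 = -2.9964
lambda_3 * g_3 = 3.45 * 3.86 = 13.317
lambda_4 * g_4 = 1.77 * 4.74 = 8.3898
Total violation = 16.0392 + 2.9964 + 13.317 + 8.3898 = 40.7424


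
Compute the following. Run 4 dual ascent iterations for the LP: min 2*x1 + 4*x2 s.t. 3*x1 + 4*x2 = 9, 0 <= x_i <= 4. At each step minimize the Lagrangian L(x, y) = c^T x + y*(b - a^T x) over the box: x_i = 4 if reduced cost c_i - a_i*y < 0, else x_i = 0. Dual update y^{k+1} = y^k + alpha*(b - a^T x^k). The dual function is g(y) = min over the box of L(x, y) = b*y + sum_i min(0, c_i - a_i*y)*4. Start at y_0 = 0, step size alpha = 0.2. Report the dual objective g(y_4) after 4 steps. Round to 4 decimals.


Dual ascent for LP: min 2*x1 + 4*x2, 3*x1 + 4*x2 = 9, 0 <= x_i <= 4
Step 1: y^k = 0.0, reduced costs: (2.0, 4.0)
  x^k = (0.0, 0.0), subgradient = b - a^T x = 9.0
  y^{k+1} = 0.0 + 0.2*9.0 = 1.8
Step 2: y^k = 1.8, reduced costs: (-3.4, -3.2)
  x^k = (4.0, 4.0), subgradient = b - a^T x = -19.0
  y^{k+1} = 1.8 + 0.2*-19.0 = -2.0
Step 3: y^k = -2.0, reduced costs: (8.0, 12.0)
  x^k = (0.0, 0.0), subgradient = b - a^T x = 9.0
  y^{k+1} = -2.0 + 0.2*9.0 = -0.2
Step 4: y^k = -0.2, reduced costs: (2.6, 4.8)
  x^k = (0.0, 0.0), subgradient = b - a^T x = 9.0
  y^{k+1} = -0.2 + 0.2*9.0 = 1.6
Dual objective at y_4 = 1.6: reduced costs (-2.8, -2.4), box minimizer x = (4.0, 4.0)
g(y_4) = b*y + (c1 - a1*y)*x1 + (c2 - a2*y)*x2 = 9*1.6 + (-2.8)*4.0 + (-2.4)*4.0 = 14.4 - 11.2 - 9.6 = -6.4


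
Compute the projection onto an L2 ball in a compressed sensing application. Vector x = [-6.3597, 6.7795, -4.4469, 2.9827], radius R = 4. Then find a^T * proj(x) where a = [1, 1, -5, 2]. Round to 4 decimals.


Step 1: Compute ||x|| (intermediates to 6 decimals).
||x|| = sqrt((-6.3597)^2 + 6.7795^2 + (-4.4469)^2 + 2.9827^2) = 10.72748
Step 2: Project.
Since ||x|| > R, scale = R/||x|| = 4/10.72748 = 0.372874, proj(x) = scale * x
proj(x) = [-2.371367, 2.527899, -1.658133, 1.112171]
Step 3: Dot product.
a^T * proj(x) = 1*(-2.371367) + 1*2.527899 - 5*(-1.658133) + 2*1.112171 = 10.6715


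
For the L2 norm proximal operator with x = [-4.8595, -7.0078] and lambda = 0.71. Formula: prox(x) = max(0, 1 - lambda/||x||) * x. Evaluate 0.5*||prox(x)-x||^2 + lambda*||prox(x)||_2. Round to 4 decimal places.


Step 1: Compute ||x||.
||x|| = 8.5278
Step 2: Compute scaling factor.
scale = max(0, 1 - 0.71/8.5278) = 0.9167
Step 3: prox(x) = [-4.4549, -6.4244]
||prox(x)|| = 7.8178
Step 4: Proximal objective.
0.5*||prox-x||^2 = 0.2521
lambda*||prox|| = 5.5506
Total = 5.8027


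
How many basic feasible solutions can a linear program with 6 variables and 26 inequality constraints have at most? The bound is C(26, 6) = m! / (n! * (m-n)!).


Each vertex corresponds to some choice of n active constraints out of m, so the number of vertices is at most C(m, n) = m! / (n!(m-n)!).
m = 26, n = 6
Numerator: 26 * 25 * 24 * 23 * 22 * 21
Denominator: 6! = 720
C(26, 6) = 230230


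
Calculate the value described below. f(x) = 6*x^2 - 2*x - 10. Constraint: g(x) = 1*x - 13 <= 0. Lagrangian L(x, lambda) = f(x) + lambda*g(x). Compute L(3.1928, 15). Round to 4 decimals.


Step 1: Evaluate f(x).
f(3.1928) = 6*3.1928^2 - 2*3.1928 - 10 = 44.7782
Step 2: Evaluate g(x).
g(3.1928) = 1*3.1928 - 13 = -9.8072
Step 3: Compute Lagrangian.
L = 44.7782 + 15*-9.8072 = -102.3298


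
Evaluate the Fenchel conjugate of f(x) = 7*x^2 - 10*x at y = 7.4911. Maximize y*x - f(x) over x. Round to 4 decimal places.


f*(y) = sup_x {y*x - a*x^2 - b*x} = sup_x {(y-b)*x - a*x^2}
FOC: (y - b) - 2a*x = 0 => x* = (y - b)/(2a)
x* = (7.4911 + 10)/(2*7) = 1.2494
f*(7.4911) = (y-b)^2/(4a) = (7.4911 + 10)^2/(4*7)
= 305.9386/28 = 10.9264


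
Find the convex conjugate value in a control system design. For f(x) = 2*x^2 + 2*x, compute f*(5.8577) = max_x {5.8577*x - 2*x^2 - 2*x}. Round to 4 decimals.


f*(y) = sup_x {y*x - a*x^2 - b*x} = sup_x {(y-b)*x - a*x^2}
FOC: (y - b) - 2a*x = 0 => x* = (y - b)/(2a)
x* = (5.8577 - 2)/(2*2) = 0.9644
f*(5.8577) = (y-b)^2/(4a) = (5.8577 - 2)^2/(4*2)
= 14.8818/8 = 1.8602


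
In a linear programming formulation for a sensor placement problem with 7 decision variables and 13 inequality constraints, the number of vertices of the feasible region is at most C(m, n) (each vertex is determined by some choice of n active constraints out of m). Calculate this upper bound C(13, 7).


Each vertex corresponds to some choice of n active constraints out of m, so the number of vertices is at most C(m, n) = m! / (n!(m-n)!).
m = 13, n = 7
Numerator: 13 * 12 * 11 * 10 * 9 * 8 * 7
Denominator: 7! = 5040
C(13, 7) = 1716


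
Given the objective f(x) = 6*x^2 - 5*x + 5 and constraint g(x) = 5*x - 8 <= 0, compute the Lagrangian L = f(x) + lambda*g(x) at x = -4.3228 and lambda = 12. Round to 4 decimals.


Step 1: Evaluate f(x).
f(-4.3228) = 6*(-4.3228)^2 - 5*(-4.3228) + 5 = 138.7336
Step 2: Evaluate g(x).
g(-4.3228) = 5*-4.3228 - 8 = -29.614
Step 3: Compute Lagrangian.
L = 138.7336 + 12*-29.614 = -216.6344


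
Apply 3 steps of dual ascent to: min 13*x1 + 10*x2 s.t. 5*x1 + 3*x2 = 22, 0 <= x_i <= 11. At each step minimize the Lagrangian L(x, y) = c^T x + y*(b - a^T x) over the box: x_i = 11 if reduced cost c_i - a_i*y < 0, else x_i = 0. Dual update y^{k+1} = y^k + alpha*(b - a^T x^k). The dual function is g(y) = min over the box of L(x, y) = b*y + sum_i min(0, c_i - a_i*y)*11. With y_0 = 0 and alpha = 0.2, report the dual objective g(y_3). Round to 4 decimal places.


Dual ascent for LP: min 13*x1 + 10*x2, 5*x1 + 3*x2 = 22, 0 <= x_i <= 11
Step 1: y^k = 0.0, reduced costs: (13.0, 10.0)
  x^k = (0.0, 0.0), subgradient = b - a^T x = 22.0
  y^{k+1} = 0.0 + 0.2*22.0 = 4.4
Step 2: y^k = 4.4, reduced costs: (-9.0, -3.2)
  x^k = (11.0, 11.0), subgradient = b - a^T x = -66.0
  y^{k+1} = 4.4 + 0.2*-66.0 = -8.8
Step 3: y^k = -8.8, reduced costs: (57.0, 36.4)
  x^k = (0.0, 0.0), subgradient = b - a^T x = 22.0
  y^{k+1} = -8.8 + 0.2*22.0 = -4.4
Dual objective at y_3 = -4.4: reduced costs (35.0, 23.2), box minimizer x = (0.0, 0.0)
g(y_3) = b*y + (c1 - a1*y)*x1 + (c2 - a2*y)*x2 = 22*(-4.4) + 35.0*0.0 + 23.2*0.0 = -96.8 + 0.0 + 0.0 = -96.8


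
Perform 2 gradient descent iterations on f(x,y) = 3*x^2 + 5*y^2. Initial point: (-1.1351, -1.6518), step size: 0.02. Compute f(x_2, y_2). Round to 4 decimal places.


Gradient descent on f(x,y) = 3*x^2 + 5*y^2.
Starting point: (-1.1351, -1.6518), alpha = 0.02
Step 1: grad_x = 2*3*-1.1351 = -6.8106, grad_y = 2*5*-1.6518 = -16.518
  x_1 = -1.1351 - 0.02*-6.8106 = -0.9989
  y_1 = -1.6518 - 0.02*-16.518 = -1.3214
Step 2: grad_x = 2*3*-0.9989 = -5.9933, grad_y = 2*5*-1.3214 = -13.2144
  x_2 = -0.9989 - 0.02*-5.9933 = -0.879
  y_2 = -1.3214 - 0.02*-13.2144 = -1.0572
f(-0.879, -1.0572) = 3*(-0.879)^2 + 5*(-1.0572)^2 = 7.9059


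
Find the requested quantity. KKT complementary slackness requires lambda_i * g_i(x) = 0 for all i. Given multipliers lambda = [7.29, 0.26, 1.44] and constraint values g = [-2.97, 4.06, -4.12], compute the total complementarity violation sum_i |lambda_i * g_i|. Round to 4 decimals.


KKT complementary slackness check:
lambda_1 * g_1 = 7.29 * -2.97 = -21.6513
lambda_2 * g_2 = 0.26 * 4.06 = 1.0556
lambda_3 * g_3 = 1.44 * -4.12 = -5.9328
Total violation = 21.6513 + 1.0556 + 5.9328 = 28.6397


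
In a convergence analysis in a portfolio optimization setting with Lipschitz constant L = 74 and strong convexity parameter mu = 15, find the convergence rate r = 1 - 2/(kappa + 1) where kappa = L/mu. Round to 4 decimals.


Step 1: Compute the condition number.
kappa = L/mu = 74/15 = 4.9333
Step 2: Compute the convergence rate.
r = 1 - 2/(kappa + 1) = 1 - 2*mu/(L + mu) = (L - mu)/(L + mu) = 59/89 = 0.6629


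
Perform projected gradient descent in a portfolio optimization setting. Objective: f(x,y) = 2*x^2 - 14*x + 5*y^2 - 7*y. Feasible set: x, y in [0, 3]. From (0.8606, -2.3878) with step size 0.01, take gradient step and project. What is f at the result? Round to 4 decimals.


Step 1: Compute gradient at (0.8606, -2.3878).
grad_x = 2*2*0.8606 - 14 = -10.5576
grad_y = 2*5*-2.3878 - 7 = -30.878
Step 2: Gradient step.
x_raw = 0.8606 - 0.01*-10.5576 = 0.9662
y_raw = -2.3878 - 0.01*-30.878 = -2.079
Step 3: Project onto [0, 3].
x_proj = clip(0.9662) = 0.9662
y_proj = clip(-2.079) = 0.0
Step 4: Evaluate f.
f(0.9662, 0.0) = -11.6595


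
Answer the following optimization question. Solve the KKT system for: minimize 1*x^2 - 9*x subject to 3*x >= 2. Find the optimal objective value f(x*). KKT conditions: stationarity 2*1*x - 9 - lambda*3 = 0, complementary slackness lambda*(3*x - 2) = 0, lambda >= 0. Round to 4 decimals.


Step 1: Try lambda = 0 (constraint inactive).
Stationarity: 2*1*x - 9 = 0
x* = 9/(2*1) = 4.5
Check constraint: 3*4.5 = 13.5 >= 2 -- satisfied.
Step 2: Compute optimal value.
f(x*) = 1*4.5^2 - 9*4.5 = -20.25


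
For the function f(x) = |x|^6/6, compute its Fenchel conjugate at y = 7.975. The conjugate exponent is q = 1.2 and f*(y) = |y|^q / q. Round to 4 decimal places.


The conjugate exponent q satisfies 1/p + 1/q = 1.
p = 6, so q = 6/(6 - 1) = 1.2
|y|^q = 7.975^1.2 = 12.0803
f*(7.975) = 12.0803 / 1.2 = 10.0669


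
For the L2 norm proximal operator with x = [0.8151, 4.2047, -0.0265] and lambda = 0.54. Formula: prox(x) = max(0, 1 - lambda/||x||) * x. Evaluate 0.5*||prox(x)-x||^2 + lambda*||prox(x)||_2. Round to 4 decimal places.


Step 1: Compute ||x||.
||x|| = 4.2831
Step 2: Compute scaling factor.
scale = max(0, 1 - 0.54/4.2831) = 0.8739
Step 3: prox(x) = [0.7123, 3.6746, -0.0232]
||prox(x)|| = 3.7431
Step 4: Proximal objective.
0.5*||prox-x||^2 = 0.1458
lambda*||prox|| = 2.0213
Total = 2.1671


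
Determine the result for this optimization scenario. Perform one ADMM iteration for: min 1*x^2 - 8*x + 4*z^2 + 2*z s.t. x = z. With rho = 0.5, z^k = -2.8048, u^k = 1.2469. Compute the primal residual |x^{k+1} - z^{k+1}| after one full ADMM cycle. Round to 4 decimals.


ADMM iteration with rho = 0.5, z^k = -2.8048, u^k = 1.2469
Step 1: x-update.
Minimize 1*x^2 - 8*x + (0.5/2)*(x + 2.8048 + 1.2469)^2
FOC: (2*1 + 0.5)*x = 8 + 0.5*(-2.8048 - 1.2469)
x^{k+1} = 2.3897
Step 2: z-update.
Minimize 4*z^2 + 2*z + (0.5/2)*(2.3897 - z + 1.2469)^2
FOC: (2*4 + 0.5)*z = -2 + 0.5*(2.3897 + 1.2469)
z^{k+1} = -0.0214
Step 3: u-update.
u^{k+1} = 1.2469 + 2.3897 + 0.0214 = 3.6579
Step 4: Primal residual = |2.3897 + 0.0214| = 2.411


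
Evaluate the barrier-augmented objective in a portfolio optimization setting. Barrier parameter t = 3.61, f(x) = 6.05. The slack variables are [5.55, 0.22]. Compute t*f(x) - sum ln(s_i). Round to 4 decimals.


Step 1: Compute log-barrier.
ln values: [1.7138, -1.5141]
phi = -(1.7138 - 1.5141) = -0.1997
Step 2: Compute augmented objective.
t*f(x) = 3.61*6.05 = 21.8405
Total = 21.8405 - 0.1997 = 21.6408


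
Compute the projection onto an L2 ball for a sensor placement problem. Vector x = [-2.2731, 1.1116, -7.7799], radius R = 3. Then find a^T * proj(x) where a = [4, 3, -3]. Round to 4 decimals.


Step 1: Compute ||x|| (intermediates to 6 decimals).
||x|| = sqrt((-2.2731)^2 + 1.1116^2 + (-7.7799)^2) = 8.181044
Step 2: Project.
Since ||x|| > R, scale = R/||x|| = 3/8.181044 = 0.366701, proj(x) = scale * x
proj(x) = [-0.833548, 0.407625, -2.852897]
Step 3: Dot product.
a^T * proj(x) = 4*(-0.833548) + 3*0.407625 - 3*(-2.852897) = 6.4474


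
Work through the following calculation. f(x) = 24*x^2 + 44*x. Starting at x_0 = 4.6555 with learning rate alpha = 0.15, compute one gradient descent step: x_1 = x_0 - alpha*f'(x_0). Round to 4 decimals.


We compute the gradient at x_0 and apply the update.
f'(x) = 48*x + 44
f'(4.6555) = 48*4.6555 + 44 = 267.464
x_1 = 4.6555 - 0.15*267.464 = -35.4641


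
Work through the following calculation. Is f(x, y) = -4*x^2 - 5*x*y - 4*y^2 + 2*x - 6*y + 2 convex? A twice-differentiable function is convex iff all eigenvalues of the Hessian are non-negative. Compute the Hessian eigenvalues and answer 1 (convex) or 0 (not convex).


The Hessian of f(x,y) = -4*x^2 - 5*x*y - 4*y^2 + 2*x - 6*y + 2 is:
H = [[-8, -5], [-5, -8]]
Trace = -8 - 8 = -16
Determinant = -8*-8 - (-5)^2 = 39
Discriminant = (-16)^2 - 4*39 = 100.0
Eigenvalues: lambda_1 = -13.0, lambda_2 = -3.0
The function is not convex.

0


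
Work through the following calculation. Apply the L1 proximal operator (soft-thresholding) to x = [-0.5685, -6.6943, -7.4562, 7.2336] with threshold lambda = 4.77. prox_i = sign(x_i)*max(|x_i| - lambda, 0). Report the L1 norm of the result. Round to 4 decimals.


Soft-thresholding with lambda = 4.77:
prox(-0.5685) = sign(-0.5685)*max(|-0.5685| - 4.77, 0) = 0.0
prox(-6.6943) = sign(-6.6943)*max(|-6.6943| - 4.77, 0) = -1.9243
prox(-7.4562) = sign(-7.4562)*max(|-7.4562| - 4.77, 0) = -2.6862
prox(7.2336) = sign(7.2336)*max(|7.2336| - 4.77, 0) = 2.4636
prox(x) = [0.0, -1.9243, -2.6862, 2.4636]
||prox(x)||_1 = 0.0 + 1.9243 + 2.6862 + 2.4636 = 7.0741


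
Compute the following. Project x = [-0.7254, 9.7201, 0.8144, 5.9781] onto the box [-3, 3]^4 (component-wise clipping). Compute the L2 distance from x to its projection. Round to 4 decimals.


Project each component onto [-3, 3].
clip(-0.7254) = -0.7254, clip(9.7201) = 3.0, clip(0.8144) = 0.8144, clip(5.9781) = 3.0
Projection = [-0.7254, 3.0, 0.8144, 3.0]
Squared diffs: [0.0, 45.1597, 0.0, 8.8691]
Distance = sqrt(54.0288) = 7.3504


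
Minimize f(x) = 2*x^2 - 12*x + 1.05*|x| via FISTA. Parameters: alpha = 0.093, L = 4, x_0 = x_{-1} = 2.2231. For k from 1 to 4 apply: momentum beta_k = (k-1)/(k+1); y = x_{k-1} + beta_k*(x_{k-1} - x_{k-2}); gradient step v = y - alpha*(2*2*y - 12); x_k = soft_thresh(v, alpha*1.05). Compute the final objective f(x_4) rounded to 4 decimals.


FISTA on f(x) = 2*x^2 - 12*x + 1.05*|x|
L = 4, alpha = 0.093
Iteration 1: beta = 0.0, y = 2.2231 + 0.0*(2.2231 - 2.2231) = 2.2231
  grad(y) = -3.1076, v = y - alpha*grad = 2.5121
  prox(v) = soft_thresh(2.5121, 0.0977) = 2.4145
Iteration 2: beta = 0.3333, y = 2.4145 + 0.3333*(2.4145 - 2.2231) = 2.4782
  grad(y) = -2.087, v = y - alpha*grad = 2.6723
  prox(v) = soft_thresh(2.6723, 0.0977) = 2.5747
Iteration 3: beta = 0.5, y = 2.5747 + 0.5*(2.5747 - 2.4145) = 2.6548
  grad(y) = -1.3808, v = y - alpha*grad = 2.7832
  prox(v) = soft_thresh(2.7832, 0.0977) = 2.6856
Iteration 4: beta = 0.6, y = 2.6856 + 0.6*(2.6856 - 2.5747) = 2.7521
  grad(y) = -0.9916, v = y - alpha*grad = 2.8443
  prox(v) = soft_thresh(2.8443, 0.0977) = 2.7467
f(x_4) = 2*2.7467^2 - 12*2.7467 + 1.05*|2.7467| = -14.9876


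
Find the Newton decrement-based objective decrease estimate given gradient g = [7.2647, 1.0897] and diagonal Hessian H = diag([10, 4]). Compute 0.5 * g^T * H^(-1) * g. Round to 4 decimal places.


Step 1: H is diagonal, so H^(-1) * g = [0.7265, 0.2724].
Step 2: g^T H^(-1) g = sum_i g_i^2 / H_ii
  = (7.2647)^2/10 + (1.0897)^2/4
  = 5.2776 + 0.2969 = 5.5744
Step 3: Objective decrease = 0.5 * g^T H^(-1) g = 2.7872


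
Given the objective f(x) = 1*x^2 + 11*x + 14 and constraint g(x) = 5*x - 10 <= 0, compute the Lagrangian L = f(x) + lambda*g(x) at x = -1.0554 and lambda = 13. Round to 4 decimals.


Step 1: Evaluate f(x).
f(-1.0554) = 1*(-1.0554)^2 + 11*(-1.0554) + 14 = 3.5045
Step 2: Evaluate g(x).
g(-1.0554) = 5*-1.0554 - 10 = -15.277
Step 3: Compute Lagrangian.
L = 3.5045 + 13*-15.277 = -195.0965


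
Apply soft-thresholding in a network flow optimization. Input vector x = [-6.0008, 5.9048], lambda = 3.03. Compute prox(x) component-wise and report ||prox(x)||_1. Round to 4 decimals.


Soft-thresholding with lambda = 3.03:
prox(-6.0008) = sign(-6.0008)*max(|-6.0008| - 3.03, 0) = -2.9708
prox(5.9048) = sign(5.9048)*max(|5.9048| - 3.03, 0) = 2.8748
prox(x) = [-2.9708, 2.8748]
||prox(x)||_1 = 2.9708 + 2.8748 = 5.8456


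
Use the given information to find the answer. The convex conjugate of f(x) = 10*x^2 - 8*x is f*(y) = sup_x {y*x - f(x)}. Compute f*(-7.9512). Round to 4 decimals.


f*(y) = sup_x {y*x - a*x^2 - b*x} = sup_x {(y-b)*x - a*x^2}
FOC: (y - b) - 2a*x = 0 => x* = (y - b)/(2a)
x* = (-7.9512 + 8)/(2*10) = 0.0024
f*(-7.9512) = (y-b)^2/(4a) = (-7.9512 + 8)^2/(4*10)
= 0.0024/40 = 0.0001


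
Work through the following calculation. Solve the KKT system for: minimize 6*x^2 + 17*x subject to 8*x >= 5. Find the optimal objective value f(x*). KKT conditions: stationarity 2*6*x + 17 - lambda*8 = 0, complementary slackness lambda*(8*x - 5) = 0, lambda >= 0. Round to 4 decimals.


Step 1: Try lambda = 0 (constraint inactive).
x_unc = -17/(2*6) = -1.4167
Check: 8*-1.4167 = -11.3336 < 5 -- violated!
Step 2: Constraint must be active: 8*x = 5
x* = 5/8 = 0.625
lambda = (2*6*0.625 + 17)/8 = 3.0625
Step 3: Compute optimal value.
f(x*) = 6*0.625^2 + 17*0.625 = 12.9688


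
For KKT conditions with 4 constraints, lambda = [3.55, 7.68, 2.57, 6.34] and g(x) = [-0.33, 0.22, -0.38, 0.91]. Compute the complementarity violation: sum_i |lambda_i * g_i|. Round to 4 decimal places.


KKT complementary slackness check:
lambda_1 * g_1 = 3.55 * -0.33 = -1.1715
lambda_2 * g_2 = 7.68 * 0.22 = 1.6896
lambda_3 * g_3 = 2.57 * -0.38 = -0.9766
lambda_4 * g_4 = 6.34 * 0.91 = 5.7694
Total violation = 1.1715 + 1.6896 + 0.9766 + 5.7694 = 9.6071


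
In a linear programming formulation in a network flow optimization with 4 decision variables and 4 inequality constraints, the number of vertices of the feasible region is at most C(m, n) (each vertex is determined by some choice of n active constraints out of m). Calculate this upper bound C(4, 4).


Each vertex corresponds to some choice of n active constraints out of m, so the number of vertices is at most C(m, n) = m! / (n!(m-n)!).
m = 4, n = 4
Numerator: 4 * 3 * 2 * 1
Denominator: 4! = 24
C(4, 4) = 1


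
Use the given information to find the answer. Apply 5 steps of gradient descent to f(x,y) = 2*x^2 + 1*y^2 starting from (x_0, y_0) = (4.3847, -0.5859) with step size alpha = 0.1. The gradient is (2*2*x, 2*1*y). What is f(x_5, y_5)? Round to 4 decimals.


Gradient descent on f(x,y) = 2*x^2 + 1*y^2.
Starting point: (4.3847, -0.5859), alpha = 0.1
Step 1: grad_x = 2*2*4.3847 = 17.5388, grad_y = 2*1*-0.5859 = -1.1718
  x_1 = 4.3847 - 0.1*17.5388 = 2.6308
  y_1 = -0.5859 - 0.1*-1.1718 = -0.4687
Step 2: grad_x = 2*2*2.6308 = 10.5233, grad_y = 2*1*-0.4687 = -0.9374
  x_2 = 2.6308 - 0.1*10.5233 = 1.5785
  y_2 = -0.4687 - 0.1*-0.9374 = -0.375
Step 3: grad_x = 2*2*1.5785 = 6.314, grad_y = 2*1*-0.375 = -0.75
  x_3 = 1.5785 - 0.1*6.314 = 0.9471
  y_3 = -0.375 - 0.1*-0.75 = -0.3
Step 4: grad_x = 2*2*0.9471 = 3.7884, grad_y = 2*1*-0.3 = -0.6
  x_4 = 0.9471 - 0.1*3.7884 = 0.5683
  y_4 = -0.3 - 0.1*-0.6 = -0.24
Step 5: grad_x = 2*2*0.5683 = 2.273, grad_y = 2*1*-0.24 = -0.48
  x_5 = 0.5683 - 0.1*2.273 = 0.341
  y_5 = -0.24 - 0.1*-0.48 = -0.192
f(0.341, -0.192) = 2*0.341^2 + 1*(-0.192)^2 = 0.2694


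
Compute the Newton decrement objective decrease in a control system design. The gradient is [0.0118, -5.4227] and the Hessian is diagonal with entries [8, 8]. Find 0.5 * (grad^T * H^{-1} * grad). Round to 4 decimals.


Step 1: H is diagonal, so H^(-1) * g = [0.0015, -0.6778].
Step 2: g^T H^(-1) g = sum_i g_i^2 / H_ii
  = (0.0118)^2/8 + (-5.4227)^2/8
  = 0.0 + 3.6757 = 3.6757
Step 3: Objective decrease = 0.5 * g^T H^(-1) g = 1.8379


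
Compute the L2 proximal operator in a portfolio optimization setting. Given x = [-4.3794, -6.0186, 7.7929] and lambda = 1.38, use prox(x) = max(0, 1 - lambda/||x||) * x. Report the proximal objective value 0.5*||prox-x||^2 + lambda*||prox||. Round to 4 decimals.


Step 1: Compute ||x||.
||x|| = 10.7765
Step 2: Compute scaling factor.
scale = max(0, 1 - 1.38/10.7765) = 0.8719
Step 3: prox(x) = [-3.8186, -5.2479, 6.795]
||prox(x)|| = 9.3965
Step 4: Proximal objective.
0.5*||prox-x||^2 = 0.9522
lambda*||prox|| = 12.9672
Total = 13.9193


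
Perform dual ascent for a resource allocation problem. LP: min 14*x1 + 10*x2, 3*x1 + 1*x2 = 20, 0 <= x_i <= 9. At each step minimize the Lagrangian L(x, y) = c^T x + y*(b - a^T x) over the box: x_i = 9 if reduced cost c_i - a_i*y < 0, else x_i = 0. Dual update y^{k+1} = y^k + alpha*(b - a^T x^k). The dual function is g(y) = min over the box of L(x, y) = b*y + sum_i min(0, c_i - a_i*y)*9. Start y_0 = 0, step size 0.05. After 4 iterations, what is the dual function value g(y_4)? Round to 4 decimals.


Dual ascent for LP: min 14*x1 + 10*x2, 3*x1 + 1*x2 = 20, 0 <= x_i <= 9
Step 1: y^k = 0.0, reduced costs: (14.0, 10.0)
  x^k = (0.0, 0.0), subgradient = b - a^T x = 20.0
  y^{k+1} = 0.0 + 0.05*20.0 = 1.0
Step 2: y^k = 1.0, reduced costs: (11.0, 9.0)
  x^k = (0.0, 0.0), subgradient = b - a^T x = 20.0
  y^{k+1} = 1.0 + 0.05*20.0 = 2.0
Step 3: y^k = 2.0, reduced costs: (8.0, 8.0)
  x^k = (0.0, 0.0), subgradient = b - a^T x = 20.0
  y^{k+1} = 2.0 + 0.05*20.0 = 3.0
Step 4: y^k = 3.0, reduced costs: (5.0, 7.0)
  x^k = (0.0, 0.0), subgradient = b - a^T x = 20.0
  y^{k+1} = 3.0 + 0.05*20.0 = 4.0
Dual objective at y_4 = 4.0: reduced costs (2.0, 6.0), box minimizer x = (0.0, 0.0)
g(y_4) = b*y + (c1 - a1*y)*x1 + (c2 - a2*y)*x2 = 20*4.0 + 2.0*0.0 + 6.0*0.0 = 80.0 + 0.0 + 0.0 = 80.0


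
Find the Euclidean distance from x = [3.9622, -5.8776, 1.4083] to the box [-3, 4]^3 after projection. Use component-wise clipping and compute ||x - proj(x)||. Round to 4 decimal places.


Project each component onto [-3, 4].
clip(3.9622) = 3.9622, clip(-5.8776) = -3.0, clip(1.4083) = 1.4083
Projection = [3.9622, -3.0, 1.4083]
Squared diffs: [0.0, 8.2806, 0.0]
Distance = sqrt(8.2806) = 2.8776


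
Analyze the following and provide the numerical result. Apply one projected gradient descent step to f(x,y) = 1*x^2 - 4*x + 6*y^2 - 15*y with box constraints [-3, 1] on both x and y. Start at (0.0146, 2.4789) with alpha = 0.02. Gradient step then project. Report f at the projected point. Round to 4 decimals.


Step 1: Compute gradient at (0.0146, 2.4789).
grad_x = 2*1*0.0146 - 4 = -3.9708
grad_y = 2*6*2.4789 - 15 = 14.7468
Step 2: Gradient step.
x_raw = 0.0146 - 0.02*-3.9708 = 0.094
y_raw = 2.4789 - 0.02*14.7468 = 2.184
Step 3: Project onto [-3, 1].
x_proj = clip(0.094) = 0.094
y_proj = clip(2.184) = 1.0
Step 4: Evaluate f.
f(0.094, 1.0) = -9.3672


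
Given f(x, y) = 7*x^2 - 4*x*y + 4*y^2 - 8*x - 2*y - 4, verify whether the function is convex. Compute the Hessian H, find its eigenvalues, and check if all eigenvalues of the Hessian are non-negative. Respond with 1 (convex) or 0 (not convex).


The Hessian of f(x,y) = 7*x^2 - 4*x*y + 4*y^2 - 8*x - 2*y - 4 is:
H = [[14, -4], [-4, 8]]
Trace = 14 + 8 = 22
Determinant = 14*8 - (-4)^2 = 96
Discriminant = (22)^2 - 4*96 = 100.0
Eigenvalues: lambda_1 = 6.0, lambda_2 = 16.0
The function is convex.

1


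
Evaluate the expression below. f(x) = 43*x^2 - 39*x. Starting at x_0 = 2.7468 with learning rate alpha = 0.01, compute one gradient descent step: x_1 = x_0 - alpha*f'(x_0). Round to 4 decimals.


We compute the gradient at x_0 and apply the update.
f'(x) = 86*x - 39
f'(2.7468) = 86*2.7468 - 39 = 197.2248
x_1 = 2.7468 - 0.01*197.2248 = 0.7746


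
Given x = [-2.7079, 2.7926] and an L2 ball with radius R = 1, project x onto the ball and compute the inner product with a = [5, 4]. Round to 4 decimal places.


Step 1: Compute ||x|| (intermediates to 6 decimals).
||x|| = sqrt((-2.7079)^2 + 2.7926^2) = 3.889902
Step 2: Project.
Since ||x|| > R, scale = R/||x|| = 1/3.889902 = 0.257076, proj(x) = scale * x
proj(x) = [-0.696136, 0.71791]
Step 3: Dot product.
a^T * proj(x) = 5*(-0.696136) + 4*0.71791 = -0.609


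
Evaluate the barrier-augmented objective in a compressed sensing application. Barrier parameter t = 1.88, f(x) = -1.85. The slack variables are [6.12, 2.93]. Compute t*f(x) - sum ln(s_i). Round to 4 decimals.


Step 1: Compute log-barrier.
ln values: [1.8116, 1.075]
phi = -(1.8116 + 1.075) = -2.8866
Step 2: Compute augmented objective.
t*f(x) = 1.88*-1.85 = -3.478
Total = -3.478 - 2.8866 = -6.3646


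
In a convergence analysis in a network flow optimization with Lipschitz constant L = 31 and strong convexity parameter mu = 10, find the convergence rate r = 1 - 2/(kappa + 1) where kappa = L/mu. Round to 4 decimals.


Step 1: Compute the condition number.
kappa = L/mu = 31/10 = 3.1
Step 2: Compute the convergence rate.
r = 1 - 2/(kappa + 1) = 1 - 2*mu/(L + mu) = (L - mu)/(L + mu) = 21/41 = 0.5122


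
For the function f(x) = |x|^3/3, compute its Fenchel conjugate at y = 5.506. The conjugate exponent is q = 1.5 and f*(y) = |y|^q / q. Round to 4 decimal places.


The conjugate exponent q satisfies 1/p + 1/q = 1.
p = 3, so q = 3/(3 - 1) = 1.5
|y|^q = 5.506^1.5 = 12.9198
f*(5.506) = 12.9198 / 1.5 = 8.6132


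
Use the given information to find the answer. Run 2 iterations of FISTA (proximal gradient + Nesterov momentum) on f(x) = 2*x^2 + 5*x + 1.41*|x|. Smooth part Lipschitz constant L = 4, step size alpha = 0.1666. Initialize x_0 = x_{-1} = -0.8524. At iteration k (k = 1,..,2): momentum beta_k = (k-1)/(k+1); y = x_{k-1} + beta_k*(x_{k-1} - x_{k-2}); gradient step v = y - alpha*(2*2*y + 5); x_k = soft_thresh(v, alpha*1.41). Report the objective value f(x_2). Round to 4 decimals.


FISTA on f(x) = 2*x^2 + 5*x + 1.41*|x|
L = 4, alpha = 0.1666
Iteration 1: beta = 0.0, y = -0.8524 + 0.0*(-0.8524 + 0.8524) = -0.8524
  grad(y) = 1.5904, v = y - alpha*grad = -1.1174
  prox(v) = soft_thresh(-1.1174, 0.2349) = -0.8825
Iteration 2: beta = 0.3333, y = -0.8825 + 0.3333*(-0.8825 + 0.8524) = -0.8925
  grad(y) = 1.4301, v = y - alpha*grad = -1.1307
  prox(v) = soft_thresh(-1.1307, 0.2349) = -0.8958
f(x_2) = 2*(-0.8958)^2 + 5*(-0.8958) + 1.41*|-0.8958| = -1.611


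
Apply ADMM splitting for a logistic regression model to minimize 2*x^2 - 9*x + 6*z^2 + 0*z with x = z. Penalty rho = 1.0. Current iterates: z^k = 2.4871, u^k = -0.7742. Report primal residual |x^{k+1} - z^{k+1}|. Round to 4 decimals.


ADMM iteration with rho = 1.0, z^k = 2.4871, u^k = -0.7742
Step 1: x-update.
Minimize 2*x^2 - 9*x + (1.0/2)*(x - 2.4871 - 0.7742)^2
FOC: (2*2 + 1.0)*x = 9 + 1.0*(2.4871 + 0.7742)
x^{k+1} = 2.4523
Step 2: z-update.
Minimize 6*z^2 + 0*z + (1.0/2)*(2.4523 - z - 0.7742)^2
FOC: (2*6 + 1.0)*z = 0 + 1.0*(2.4523 - 0.7742)
z^{k+1} = 0.1291
Step 3: u-update.
u^{k+1} = -0.7742 + 2.4523 - 0.1291 = 1.549
Step 4: Primal residual = |2.4523 - 0.1291| = 2.3232


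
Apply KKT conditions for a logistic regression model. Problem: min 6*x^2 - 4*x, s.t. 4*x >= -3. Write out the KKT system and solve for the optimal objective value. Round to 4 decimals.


Step 1: Try lambda = 0 (constraint inactive).
Stationarity: 2*6*x - 4 = 0
x* = 4/(2*6) = 1/3 = 0.3333 (rounded; the exact value 1/3 is used below)
Check constraint: 4*0.3333 = 1.3332 >= -3 -- satisfied.
Step 2: Compute optimal value.
f(x*) = 6*(1/3)^2 - 4*(1/3) = -0.6667


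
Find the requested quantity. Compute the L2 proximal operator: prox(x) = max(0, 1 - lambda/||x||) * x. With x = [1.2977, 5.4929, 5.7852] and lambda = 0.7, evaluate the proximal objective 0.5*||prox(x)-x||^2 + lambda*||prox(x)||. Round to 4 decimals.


Step 1: Compute ||x||.
||x|| = 8.0824
Step 2: Compute scaling factor.
scale = max(0, 1 - 0.7/8.0824) = 0.9134
Step 3: prox(x) = [1.1853, 5.0172, 5.2842]
||prox(x)|| = 7.3824
Step 4: Proximal objective.
0.5*||prox-x||^2 = 0.245
lambda*||prox|| = 5.1677
Total = 5.4127


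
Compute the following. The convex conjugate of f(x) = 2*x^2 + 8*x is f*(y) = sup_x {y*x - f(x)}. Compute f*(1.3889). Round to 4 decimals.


f*(y) = sup_x {y*x - a*x^2 - b*x} = sup_x {(y-b)*x - a*x^2}
FOC: (y - b) - 2a*x = 0 => x* = (y - b)/(2a)
x* = (1.3889 - 8)/(2*2) = -1.6528
f*(1.3889) = (y-b)^2/(4a) = (1.3889 - 8)^2/(4*2)
= 43.7066/8 = 5.4633


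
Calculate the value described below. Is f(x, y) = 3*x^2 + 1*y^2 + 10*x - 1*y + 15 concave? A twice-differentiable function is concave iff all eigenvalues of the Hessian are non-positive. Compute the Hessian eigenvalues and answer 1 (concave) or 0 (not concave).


The Hessian of f(x,y) = 3*x^2 + 1*y^2 + 10*x - 1*y + 15 is:
H = [[6, 0], [0, 2]]
Trace = 6 + 2 = 8
Determinant = 6*2 - (0)^2 = 12
Discriminant = (8)^2 - 4*12 = 16.0
Eigenvalues: lambda_1 = 2.0, lambda_2 = 6.0
The function is not concave.

0


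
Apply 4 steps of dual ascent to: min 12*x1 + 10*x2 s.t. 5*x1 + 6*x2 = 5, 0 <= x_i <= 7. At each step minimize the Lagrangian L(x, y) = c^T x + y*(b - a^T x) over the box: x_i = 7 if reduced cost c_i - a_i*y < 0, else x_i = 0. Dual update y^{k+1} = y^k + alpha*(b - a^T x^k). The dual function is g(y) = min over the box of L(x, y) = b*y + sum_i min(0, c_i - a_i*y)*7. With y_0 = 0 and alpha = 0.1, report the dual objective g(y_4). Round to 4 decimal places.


Dual ascent for LP: min 12*x1 + 10*x2, 5*x1 + 6*x2 = 5, 0 <= x_i <= 7
Step 1: y^k = 0.0, reduced costs: (12.0, 10.0)
  x^k = (0.0, 0.0), subgradient = b - a^T x = 5.0
  y^{k+1} = 0.0 + 0.1*5.0 = 0.5
Step 2: y^k = 0.5, reduced costs: (9.5, 7.0)
  x^k = (0.0, 0.0), subgradient = b - a^T x = 5.0
  y^{k+1} = 0.5 + 0.1*5.0 = 1.0
Step 3: y^k = 1.0, reduced costs: (7.0, 4.0)
  x^k = (0.0, 0.0), subgradient = b - a^T x = 5.0
  y^{k+1} = 1.0 + 0.1*5.0 = 1.5
Step 4: y^k = 1.5, reduced costs: (4.5, 1.0)
  x^k = (0.0, 0.0), subgradient = b - a^T x = 5.0
  y^{k+1} = 1.5 + 0.1*5.0 = 2.0
Dual objective at y_4 = 2.0: reduced costs (2.0, -2.0), box minimizer x = (0.0, 7.0)
g(y_4) = b*y + (c1 - a1*y)*x1 + (c2 - a2*y)*x2 = 5*2.0 + 2.0*0.0 + (-2.0)*7.0 = 10.0 + 0.0 - 14.0 = -4.0


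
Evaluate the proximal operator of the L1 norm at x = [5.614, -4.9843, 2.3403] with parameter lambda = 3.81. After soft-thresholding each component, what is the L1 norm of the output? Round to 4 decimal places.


Soft-thresholding with lambda = 3.81:
prox(5.614) = sign(5.614)*max(|5.614| - 3.81, 0) = 1.804
prox(-4.9843) = sign(-4.9843)*max(|-4.9843| - 3.81, 0) = -1.1743
prox(2.3403) = sign(2.3403)*max(|2.3403| - 3.81, 0) = 0.0
prox(x) = [1.804, -1.1743, 0.0]
||prox(x)||_1 = 1.804 + 1.1743 + 0.0 = 2.9783


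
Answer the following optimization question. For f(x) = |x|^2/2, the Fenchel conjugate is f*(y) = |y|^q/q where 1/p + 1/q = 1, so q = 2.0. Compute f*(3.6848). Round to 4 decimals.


The conjugate exponent q satisfies 1/p + 1/q = 1.
p = 2, so q = 2/(2 - 1) = 2.0
|y|^q = 3.6848^2.0 = 13.5778
f*(3.6848) = 13.5778 / 2.0 = 6.7889


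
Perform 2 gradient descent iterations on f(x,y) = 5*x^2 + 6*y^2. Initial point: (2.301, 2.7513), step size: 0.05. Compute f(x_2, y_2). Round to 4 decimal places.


Gradient descent on f(x,y) = 5*x^2 + 6*y^2.
Starting point: (2.301, 2.7513), alpha = 0.05
Step 1: grad_x = 2*5*2.301 = 23.01, grad_y = 2*6*2.7513 = 33.0156
  x_1 = 2.301 - 0.05*23.01 = 1.1505
  y_1 = 2.7513 - 0.05*33.0156 = 1.1005
Step 2: grad_x = 2*5*1.1505 = 11.505, grad_y = 2*6*1.1005 = 13.2062
  x_2 = 1.1505 - 0.05*11.505 = 0.5753
  y_2 = 1.1005 - 0.05*13.2062 = 0.4402
f(0.5753, 0.4402) = 5*0.5753^2 + 6*0.4402^2 = 2.8173


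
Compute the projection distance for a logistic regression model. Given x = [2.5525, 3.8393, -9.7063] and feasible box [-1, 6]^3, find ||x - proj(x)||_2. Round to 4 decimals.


Project each component onto [-1, 6].
clip(2.5525) = 2.5525, clip(3.8393) = 3.8393, clip(-9.7063) = -1.0
Projection = [2.5525, 3.8393, -1.0]
Squared diffs: [0.0, 0.0, 75.7997]
Distance = sqrt(75.7997) = 8.7063


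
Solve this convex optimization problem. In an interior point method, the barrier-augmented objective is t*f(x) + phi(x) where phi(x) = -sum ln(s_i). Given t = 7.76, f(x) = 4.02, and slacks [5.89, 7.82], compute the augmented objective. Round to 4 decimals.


Step 1: Compute log-barrier.
ln values: [1.7733, 2.0567]
phi = -(1.7733 + 2.0567) = -3.8299
Step 2: Compute augmented objective.
t*f(x) = 7.76*4.02 = 31.1952
Total = 31.1952 - 3.8299 = 27.3653


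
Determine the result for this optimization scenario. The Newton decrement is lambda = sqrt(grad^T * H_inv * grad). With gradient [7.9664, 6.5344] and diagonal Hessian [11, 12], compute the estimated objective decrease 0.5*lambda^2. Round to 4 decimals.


Step 1: H is diagonal, so H^(-1) * g = [0.7242, 0.5445].
Step 2: g^T H^(-1) g = sum_i g_i^2 / H_ii
  = (7.9664)^2/11 + (6.5344)^2/12
  = 5.7694 + 3.5582 = 9.3276
Step 3: Objective decrease = 0.5 * g^T H^(-1) g = 4.6638


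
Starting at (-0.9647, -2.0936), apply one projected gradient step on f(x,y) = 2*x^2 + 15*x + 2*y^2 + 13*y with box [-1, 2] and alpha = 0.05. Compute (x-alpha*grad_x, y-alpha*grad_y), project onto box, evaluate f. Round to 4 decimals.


Step 1: Compute gradient at (-0.9647, -2.0936).
grad_x = 2*2*-0.9647 + 15 = 11.1412
grad_y = 2*2*-2.0936 + 13 = 4.6256
Step 2: Gradient step.
x_raw = -0.9647 - 0.05*11.1412 = -1.5218
y_raw = -2.0936 - 0.05*4.6256 = -2.3249
Step 3: Project onto [-1, 2].
x_proj = clip(-1.5218) = -1.0
y_proj = clip(-2.3249) = -1.0
Step 4: Evaluate f.
f(-1.0, -1.0) = -24.0


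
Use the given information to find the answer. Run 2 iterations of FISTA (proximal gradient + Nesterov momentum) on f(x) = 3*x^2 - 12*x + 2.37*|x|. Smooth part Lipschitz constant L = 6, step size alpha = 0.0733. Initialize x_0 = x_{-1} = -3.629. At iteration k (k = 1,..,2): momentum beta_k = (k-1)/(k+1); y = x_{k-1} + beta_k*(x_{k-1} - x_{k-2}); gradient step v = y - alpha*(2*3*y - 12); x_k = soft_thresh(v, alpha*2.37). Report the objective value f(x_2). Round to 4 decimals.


FISTA on f(x) = 3*x^2 - 12*x + 2.37*|x|
L = 6, alpha = 0.0733
Iteration 1: beta = 0.0, y = -3.629 + 0.0*(-3.629 + 3.629) = -3.629
  grad(y) = -33.774, v = y - alpha*grad = -1.1534
  prox(v) = soft_thresh(-1.1534, 0.1737) = -0.9796
Iteration 2: beta = 0.3333, y = -0.9796 + 0.3333*(-0.9796 + 3.629) = -0.0965
  grad(y) = -12.5792, v = y - alpha*grad = 0.8255
  prox(v) = soft_thresh(0.8255, 0.1737) = 0.6518
f(x_2) = 3*0.6518^2 - 12*0.6518 + 2.37*|0.6518| = -5.0023


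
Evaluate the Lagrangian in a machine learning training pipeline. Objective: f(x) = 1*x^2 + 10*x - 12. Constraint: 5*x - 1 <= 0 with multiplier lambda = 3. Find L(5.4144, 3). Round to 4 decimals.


Step 1: Evaluate f(x).
f(5.4144) = 1*5.4144^2 + 10*5.4144 - 12 = 71.4597
Step 2: Evaluate g(x).
g(5.4144) = 5*5.4144 - 1 = 26.072
Step 3: Compute Lagrangian.
L = 71.4597 + 3*26.072 = 149.6757


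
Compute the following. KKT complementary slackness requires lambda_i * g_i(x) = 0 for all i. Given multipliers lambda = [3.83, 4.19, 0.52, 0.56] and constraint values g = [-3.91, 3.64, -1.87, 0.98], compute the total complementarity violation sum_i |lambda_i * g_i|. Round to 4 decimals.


KKT complementary slackness check:
lambda_1 * g_1 = 3.83 * -3.91 = -14.9753
lambda_2 * g_2 = 4.19 * 3.64 = 15.2516
lambda_3 * g_3 = 0.52 * -1.87 = -0.9724
lambda_4 * g_4 = 0.56 * 0.98 = 0.5488
Total violation = 14.9753 + 15.2516 + 0.9724 + 0.5488 = 31.7481


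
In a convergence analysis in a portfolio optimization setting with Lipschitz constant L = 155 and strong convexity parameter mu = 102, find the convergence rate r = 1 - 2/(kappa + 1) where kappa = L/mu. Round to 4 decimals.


Step 1: Compute the condition number.
kappa = L/mu = 155/102 = 1.5196
Step 2: Compute the convergence rate.
r = 1 - 2/(kappa + 1) = 1 - 2*mu/(L + mu) = (L - mu)/(L + mu) = 53/257 = 0.2062


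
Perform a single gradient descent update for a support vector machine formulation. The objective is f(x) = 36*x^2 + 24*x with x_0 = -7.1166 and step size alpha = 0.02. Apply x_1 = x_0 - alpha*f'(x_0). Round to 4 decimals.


We compute the gradient at x_0 and apply the update.
f'(x) = 72*x + 24
f'(-7.1166) = 72*-7.1166 + 24 = -488.3952
x_1 = -7.1166 - 0.02*-488.3952 = 2.6513


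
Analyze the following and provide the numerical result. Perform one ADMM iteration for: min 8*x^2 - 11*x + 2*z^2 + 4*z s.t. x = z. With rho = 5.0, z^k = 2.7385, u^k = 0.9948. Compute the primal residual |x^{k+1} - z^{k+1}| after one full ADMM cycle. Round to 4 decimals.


ADMM iteration with rho = 5.0, z^k = 2.7385, u^k = 0.9948
Step 1: x-update.
Minimize 8*x^2 - 11*x + (5.0/2)*(x - 2.7385 + 0.9948)^2
FOC: (2*8 + 5.0)*x = 11 + 5.0*(2.7385 - 0.9948)
x^{k+1} = 0.939
Step 2: z-update.
Minimize 2*z^2 + 4*z + (5.0/2)*(0.939 - z + 0.9948)^2
FOC: (2*2 + 5.0)*z = -4 + 5.0*(0.939 + 0.9948)
z^{k+1} = 0.6299
Step 3: u-update.
u^{k+1} = 0.9948 + 0.939 - 0.6299 = 1.3039
Step 4: Primal residual = |0.939 - 0.6299| = 0.3091


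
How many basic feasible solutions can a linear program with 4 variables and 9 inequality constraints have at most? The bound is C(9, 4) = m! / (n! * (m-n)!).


Each vertex corresponds to some choice of n active constraints out of m, so the number of vertices is at most C(m, n) = m! / (n!(m-n)!).
m = 9, n = 4
Numerator: 9 * 8 * 7 * 6
Denominator: 4! = 24
C(9, 4) = 126


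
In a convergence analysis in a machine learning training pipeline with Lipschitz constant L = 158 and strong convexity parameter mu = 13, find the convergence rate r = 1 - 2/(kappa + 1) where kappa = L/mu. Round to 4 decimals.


Step 1: Compute the condition number.
kappa = L/mu = 158/13 = 12.1538
Step 2: Compute the convergence rate.
r = 1 - 2/(kappa + 1) = 1 - 2*mu/(L + mu) = (L - mu)/(L + mu) = 145/171 = 0.848


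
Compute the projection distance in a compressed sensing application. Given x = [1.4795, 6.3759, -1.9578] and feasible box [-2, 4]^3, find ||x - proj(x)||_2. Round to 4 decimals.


Project each component onto [-2, 4].
clip(1.4795) = 1.4795, clip(6.3759) = 4.0, clip(-1.9578) = -1.9578
Projection = [1.4795, 4.0, -1.9578]
Squared diffs: [0.0, 5.6449, 0.0]
Distance = sqrt(5.6449) = 2.3759


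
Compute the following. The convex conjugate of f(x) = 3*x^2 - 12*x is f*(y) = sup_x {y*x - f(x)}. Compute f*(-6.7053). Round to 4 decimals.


f*(y) = sup_x {y*x - a*x^2 - b*x} = sup_x {(y-b)*x - a*x^2}
FOC: (y - b) - 2a*x = 0 => x* = (y - b)/(2a)
x* = (-6.7053 + 12)/(2*3) = 0.8825
f*(-6.7053) = (y-b)^2/(4a) = (-6.7053 + 12)^2/(4*3)
= 28.0338/12 = 2.3362


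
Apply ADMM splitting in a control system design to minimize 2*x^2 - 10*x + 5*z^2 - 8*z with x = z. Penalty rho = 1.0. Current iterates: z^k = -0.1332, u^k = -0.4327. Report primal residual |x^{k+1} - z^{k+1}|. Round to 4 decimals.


ADMM iteration with rho = 1.0, z^k = -0.1332, u^k = -0.4327
Step 1: x-update.
Minimize 2*x^2 - 10*x + (1.0/2)*(x + 0.1332 - 0.4327)^2
FOC: (2*2 + 1.0)*x = 10 + 1.0*(-0.1332 + 0.4327)
x^{k+1} = 2.0599
Step 2: z-update.
Minimize 5*z^2 - 8*z + (1.0/2)*(2.0599 - z - 0.4327)^2
FOC: (2*5 + 1.0)*z = 8 + 1.0*(2.0599 - 0.4327)
z^{k+1} = 0.8752
Step 3: u-update.
u^{k+1} = -0.4327 + 2.0599 - 0.8752 = 0.752
Step 4: Primal residual = |2.0599 - 0.8752| = 1.1847


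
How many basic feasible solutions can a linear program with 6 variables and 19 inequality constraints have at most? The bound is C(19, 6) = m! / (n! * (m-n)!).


Each vertex corresponds to some choice of n active constraints out of m, so the number of vertices is at most C(m, n) = m! / (n!(m-n)!).
m = 19, n = 6
Numerator: 19 * 18 * 17 * 16 * 15 * 14
Denominator: 6! = 720
C(19, 6) = 27132


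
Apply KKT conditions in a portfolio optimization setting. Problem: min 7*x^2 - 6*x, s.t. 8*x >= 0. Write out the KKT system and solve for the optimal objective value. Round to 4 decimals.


Step 1: Try lambda = 0 (constraint inactive).
Stationarity: 2*7*x - 6 = 0
x* = 6/(2*7) = 3/7 = 0.4286 (rounded; the exact value 3/7 is used below)
Check constraint: 8*0.4286 = 3.4288 >= 0 -- satisfied.
Step 2: Compute optimal value.
f(x*) = 7*(3/7)^2 - 6*(3/7) = -1.2857


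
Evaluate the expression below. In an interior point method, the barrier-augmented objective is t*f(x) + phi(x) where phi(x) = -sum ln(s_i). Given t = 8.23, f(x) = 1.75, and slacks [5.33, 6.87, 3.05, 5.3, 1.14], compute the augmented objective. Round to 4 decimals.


Step 1: Compute log-barrier.
ln values: [1.6734, 1.9272, 1.1151, 1.6677, 0.131]
phi = -(1.6734 + 1.9272 + 1.1151 + 1.6677 + 0.131) = -6.5144
Step 2: Compute augmented objective.
t*f(x) = 8.23*1.75 = 14.4025
Total = 14.4025 - 6.5144 = 7.8881


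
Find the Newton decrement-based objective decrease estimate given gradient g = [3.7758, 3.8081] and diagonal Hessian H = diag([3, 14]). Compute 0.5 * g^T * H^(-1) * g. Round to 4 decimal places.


Step 1: H is diagonal, so H^(-1) * g = [1.2586, 0.272].
Step 2: g^T H^(-1) g = sum_i g_i^2 / H_ii
  = (3.7758)^2/3 + (3.8081)^2/14
  = 4.7522 + 1.0358 = 5.7881
Step 3: Objective decrease = 0.5 * g^T H^(-1) g = 2.894
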